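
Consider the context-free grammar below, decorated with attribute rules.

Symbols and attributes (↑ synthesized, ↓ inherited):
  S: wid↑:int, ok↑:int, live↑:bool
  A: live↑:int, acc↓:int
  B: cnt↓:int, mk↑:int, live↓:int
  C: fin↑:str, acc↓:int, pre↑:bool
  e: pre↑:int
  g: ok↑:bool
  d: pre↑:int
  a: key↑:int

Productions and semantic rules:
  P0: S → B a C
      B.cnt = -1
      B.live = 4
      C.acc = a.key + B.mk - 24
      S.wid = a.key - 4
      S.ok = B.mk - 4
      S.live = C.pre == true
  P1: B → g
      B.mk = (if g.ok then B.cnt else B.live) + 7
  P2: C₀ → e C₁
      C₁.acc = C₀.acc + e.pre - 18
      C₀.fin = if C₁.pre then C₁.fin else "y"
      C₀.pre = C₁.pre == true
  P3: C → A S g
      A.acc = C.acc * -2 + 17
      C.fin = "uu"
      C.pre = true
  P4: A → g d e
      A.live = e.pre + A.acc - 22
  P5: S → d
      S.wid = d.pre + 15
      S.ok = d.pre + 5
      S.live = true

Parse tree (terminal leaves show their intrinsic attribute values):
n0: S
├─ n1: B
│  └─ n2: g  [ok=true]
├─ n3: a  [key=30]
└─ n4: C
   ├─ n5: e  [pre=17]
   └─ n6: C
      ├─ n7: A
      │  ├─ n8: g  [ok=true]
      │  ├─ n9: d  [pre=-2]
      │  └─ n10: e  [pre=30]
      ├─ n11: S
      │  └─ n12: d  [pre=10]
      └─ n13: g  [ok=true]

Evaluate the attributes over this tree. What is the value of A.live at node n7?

1. n1.cnt = -1  [-1]
2. n1.live = 4  [4]
3. n2.ok = true  [terminal]
4. n1.mk = 6  [(if g.ok then B.cnt else B.live) + 7]
5. n3.key = 30  [terminal]
6. n4.acc = 12  [a.key + B.mk - 24]
7. n5.pre = 17  [terminal]
8. n6.acc = 11  [C₀.acc + e.pre - 18]
9. n7.acc = -5  [C.acc * -2 + 17]
10. n8.ok = true  [terminal]
11. n9.pre = -2  [terminal]
12. n10.pre = 30  [terminal]
13. n7.live = 3  [e.pre + A.acc - 22]
14. n12.pre = 10  [terminal]
15. n11.wid = 25  [d.pre + 15]
16. n11.ok = 15  [d.pre + 5]
17. n11.live = true  [true]
18. n13.ok = true  [terminal]
19. n6.fin = "uu"  ["uu"]
20. n6.pre = true  [true]
21. n4.fin = "uu"  [if C₁.pre then C₁.fin else "y"]
22. n4.pre = true  [C₁.pre == true]
23. n0.wid = 26  [a.key - 4]
24. n0.ok = 2  [B.mk - 4]
25. n0.live = true  [C.pre == true]

3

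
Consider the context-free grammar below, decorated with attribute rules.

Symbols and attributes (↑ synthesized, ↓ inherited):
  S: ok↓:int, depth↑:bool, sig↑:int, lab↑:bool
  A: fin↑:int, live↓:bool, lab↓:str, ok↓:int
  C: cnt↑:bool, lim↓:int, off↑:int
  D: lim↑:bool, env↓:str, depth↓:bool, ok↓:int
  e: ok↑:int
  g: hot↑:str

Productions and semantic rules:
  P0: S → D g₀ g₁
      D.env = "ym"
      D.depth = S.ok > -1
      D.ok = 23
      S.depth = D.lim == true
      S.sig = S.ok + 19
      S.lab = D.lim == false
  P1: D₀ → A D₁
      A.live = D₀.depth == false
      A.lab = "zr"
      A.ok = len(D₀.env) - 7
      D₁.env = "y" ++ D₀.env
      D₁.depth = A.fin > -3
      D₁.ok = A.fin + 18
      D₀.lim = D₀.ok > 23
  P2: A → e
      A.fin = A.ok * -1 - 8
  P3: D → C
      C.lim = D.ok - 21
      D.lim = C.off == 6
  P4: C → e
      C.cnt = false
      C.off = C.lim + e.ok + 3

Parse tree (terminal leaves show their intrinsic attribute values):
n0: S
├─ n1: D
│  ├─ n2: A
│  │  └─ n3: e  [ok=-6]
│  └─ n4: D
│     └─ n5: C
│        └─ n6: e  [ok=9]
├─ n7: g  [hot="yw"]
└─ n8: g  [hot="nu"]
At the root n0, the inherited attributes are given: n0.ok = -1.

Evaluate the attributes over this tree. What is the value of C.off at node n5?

6

1. n0.ok = -1  [given at root]
2. n1.env = "ym"  ["ym"]
3. n1.depth = false  [S.ok > -1]
4. n1.ok = 23  [23]
5. n2.live = true  [D₀.depth == false]
6. n2.lab = "zr"  ["zr"]
7. n2.ok = -5  [len(D₀.env) - 7]
8. n3.ok = -6  [terminal]
9. n2.fin = -3  [A.ok * -1 - 8]
10. n4.env = "yym"  ["y" ++ D₀.env]
11. n4.depth = false  [A.fin > -3]
12. n4.ok = 15  [A.fin + 18]
13. n5.lim = -6  [D.ok - 21]
14. n6.ok = 9  [terminal]
15. n5.cnt = false  [false]
16. n5.off = 6  [C.lim + e.ok + 3]
17. n4.lim = true  [C.off == 6]
18. n1.lim = false  [D₀.ok > 23]
19. n7.hot = "yw"  [terminal]
20. n8.hot = "nu"  [terminal]
21. n0.depth = false  [D.lim == true]
22. n0.sig = 18  [S.ok + 19]
23. n0.lab = true  [D.lim == false]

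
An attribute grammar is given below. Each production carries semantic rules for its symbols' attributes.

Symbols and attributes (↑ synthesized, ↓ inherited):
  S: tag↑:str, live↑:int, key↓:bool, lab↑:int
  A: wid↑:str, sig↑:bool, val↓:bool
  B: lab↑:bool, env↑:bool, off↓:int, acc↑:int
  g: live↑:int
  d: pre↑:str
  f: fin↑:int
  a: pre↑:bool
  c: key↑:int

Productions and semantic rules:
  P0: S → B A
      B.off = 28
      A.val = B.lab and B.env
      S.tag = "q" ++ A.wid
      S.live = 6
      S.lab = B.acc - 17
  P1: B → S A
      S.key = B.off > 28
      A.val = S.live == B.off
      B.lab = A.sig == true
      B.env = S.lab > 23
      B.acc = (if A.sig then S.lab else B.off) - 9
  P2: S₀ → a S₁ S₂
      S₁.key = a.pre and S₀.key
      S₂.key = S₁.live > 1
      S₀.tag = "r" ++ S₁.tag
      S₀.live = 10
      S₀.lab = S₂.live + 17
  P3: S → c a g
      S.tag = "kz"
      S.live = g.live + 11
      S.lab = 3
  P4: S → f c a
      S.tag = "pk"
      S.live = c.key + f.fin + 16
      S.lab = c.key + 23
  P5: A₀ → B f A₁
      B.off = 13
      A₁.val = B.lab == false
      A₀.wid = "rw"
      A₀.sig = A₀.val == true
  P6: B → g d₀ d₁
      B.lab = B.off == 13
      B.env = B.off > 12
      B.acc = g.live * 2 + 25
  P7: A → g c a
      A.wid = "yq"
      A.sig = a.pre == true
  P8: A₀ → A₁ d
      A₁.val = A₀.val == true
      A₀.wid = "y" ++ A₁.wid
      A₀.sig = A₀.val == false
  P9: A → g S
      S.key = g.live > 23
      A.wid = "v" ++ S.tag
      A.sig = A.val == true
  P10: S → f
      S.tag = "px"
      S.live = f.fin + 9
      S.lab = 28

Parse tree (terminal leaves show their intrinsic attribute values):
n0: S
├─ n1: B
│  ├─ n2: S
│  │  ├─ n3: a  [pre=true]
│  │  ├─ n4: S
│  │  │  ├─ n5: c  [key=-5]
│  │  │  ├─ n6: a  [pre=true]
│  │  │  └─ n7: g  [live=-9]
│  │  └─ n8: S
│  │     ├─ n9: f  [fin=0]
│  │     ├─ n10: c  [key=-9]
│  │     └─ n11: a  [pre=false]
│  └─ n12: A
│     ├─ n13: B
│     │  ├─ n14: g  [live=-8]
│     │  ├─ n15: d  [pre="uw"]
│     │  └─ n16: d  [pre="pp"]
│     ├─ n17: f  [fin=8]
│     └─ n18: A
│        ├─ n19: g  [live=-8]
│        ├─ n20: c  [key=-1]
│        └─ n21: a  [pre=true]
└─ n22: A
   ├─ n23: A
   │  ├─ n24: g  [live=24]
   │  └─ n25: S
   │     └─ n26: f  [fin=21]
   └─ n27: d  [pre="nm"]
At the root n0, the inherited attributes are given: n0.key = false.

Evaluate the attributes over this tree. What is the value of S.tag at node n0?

1. n0.key = false  [given at root]
2. n1.off = 28  [28]
3. n2.key = false  [B.off > 28]
4. n3.pre = true  [terminal]
5. n4.key = false  [a.pre and S₀.key]
6. n5.key = -5  [terminal]
7. n6.pre = true  [terminal]
8. n7.live = -9  [terminal]
9. n4.tag = "kz"  ["kz"]
10. n4.live = 2  [g.live + 11]
11. n4.lab = 3  [3]
12. n8.key = true  [S₁.live > 1]
13. n9.fin = 0  [terminal]
14. n10.key = -9  [terminal]
15. n11.pre = false  [terminal]
16. n8.tag = "pk"  ["pk"]
17. n8.live = 7  [c.key + f.fin + 16]
18. n8.lab = 14  [c.key + 23]
19. n2.tag = "rkz"  ["r" ++ S₁.tag]
20. n2.live = 10  [10]
21. n2.lab = 24  [S₂.live + 17]
22. n12.val = false  [S.live == B.off]
23. n13.off = 13  [13]
24. n14.live = -8  [terminal]
25. n15.pre = "uw"  [terminal]
26. n16.pre = "pp"  [terminal]
27. n13.lab = true  [B.off == 13]
28. n13.env = true  [B.off > 12]
29. n13.acc = 9  [g.live * 2 + 25]
30. n17.fin = 8  [terminal]
31. n18.val = false  [B.lab == false]
32. n19.live = -8  [terminal]
33. n20.key = -1  [terminal]
34. n21.pre = true  [terminal]
35. n18.wid = "yq"  ["yq"]
36. n18.sig = true  [a.pre == true]
37. n12.wid = "rw"  ["rw"]
38. n12.sig = false  [A₀.val == true]
39. n1.lab = false  [A.sig == true]
40. n1.env = true  [S.lab > 23]
41. n1.acc = 19  [(if A.sig then S.lab else B.off) - 9]
42. n22.val = false  [B.lab and B.env]
43. n23.val = false  [A₀.val == true]
44. n24.live = 24  [terminal]
45. n25.key = true  [g.live > 23]
46. n26.fin = 21  [terminal]
47. n25.tag = "px"  ["px"]
48. n25.live = 30  [f.fin + 9]
49. n25.lab = 28  [28]
50. n23.wid = "vpx"  ["v" ++ S.tag]
51. n23.sig = false  [A.val == true]
52. n27.pre = "nm"  [terminal]
53. n22.wid = "yvpx"  ["y" ++ A₁.wid]
54. n22.sig = true  [A₀.val == false]
55. n0.tag = "qyvpx"  ["q" ++ A.wid]
56. n0.live = 6  [6]
57. n0.lab = 2  [B.acc - 17]

"qyvpx"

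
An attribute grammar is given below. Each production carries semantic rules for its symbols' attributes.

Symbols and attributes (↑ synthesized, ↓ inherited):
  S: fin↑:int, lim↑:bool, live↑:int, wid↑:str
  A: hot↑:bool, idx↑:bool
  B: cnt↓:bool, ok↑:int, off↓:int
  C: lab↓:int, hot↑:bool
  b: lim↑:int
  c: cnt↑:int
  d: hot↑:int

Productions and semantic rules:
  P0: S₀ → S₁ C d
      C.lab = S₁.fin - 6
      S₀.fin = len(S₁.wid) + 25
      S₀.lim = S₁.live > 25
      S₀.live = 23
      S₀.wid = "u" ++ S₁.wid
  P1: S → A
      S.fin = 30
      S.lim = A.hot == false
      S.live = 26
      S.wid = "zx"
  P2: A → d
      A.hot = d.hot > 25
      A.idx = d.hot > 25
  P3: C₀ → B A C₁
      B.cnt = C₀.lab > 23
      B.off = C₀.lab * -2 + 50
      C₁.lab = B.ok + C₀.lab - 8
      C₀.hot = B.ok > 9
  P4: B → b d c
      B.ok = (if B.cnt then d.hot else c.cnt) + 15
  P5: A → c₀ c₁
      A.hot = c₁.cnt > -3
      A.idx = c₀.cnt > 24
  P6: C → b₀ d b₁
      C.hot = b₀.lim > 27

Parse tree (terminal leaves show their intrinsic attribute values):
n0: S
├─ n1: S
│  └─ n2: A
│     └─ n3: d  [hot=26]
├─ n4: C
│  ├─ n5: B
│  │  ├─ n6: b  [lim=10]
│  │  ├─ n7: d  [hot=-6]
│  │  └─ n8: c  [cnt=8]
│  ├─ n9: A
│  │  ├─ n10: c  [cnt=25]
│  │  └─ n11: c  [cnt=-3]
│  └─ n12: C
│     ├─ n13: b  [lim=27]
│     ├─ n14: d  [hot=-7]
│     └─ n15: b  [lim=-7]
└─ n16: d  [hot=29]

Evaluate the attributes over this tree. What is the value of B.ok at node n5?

1. n3.hot = 26  [terminal]
2. n2.hot = true  [d.hot > 25]
3. n2.idx = true  [d.hot > 25]
4. n1.fin = 30  [30]
5. n1.lim = false  [A.hot == false]
6. n1.live = 26  [26]
7. n1.wid = "zx"  ["zx"]
8. n4.lab = 24  [S₁.fin - 6]
9. n5.cnt = true  [C₀.lab > 23]
10. n5.off = 2  [C₀.lab * -2 + 50]
11. n6.lim = 10  [terminal]
12. n7.hot = -6  [terminal]
13. n8.cnt = 8  [terminal]
14. n5.ok = 9  [(if B.cnt then d.hot else c.cnt) + 15]
15. n10.cnt = 25  [terminal]
16. n11.cnt = -3  [terminal]
17. n9.hot = false  [c₁.cnt > -3]
18. n9.idx = true  [c₀.cnt > 24]
19. n12.lab = 25  [B.ok + C₀.lab - 8]
20. n13.lim = 27  [terminal]
21. n14.hot = -7  [terminal]
22. n15.lim = -7  [terminal]
23. n12.hot = false  [b₀.lim > 27]
24. n4.hot = false  [B.ok > 9]
25. n16.hot = 29  [terminal]
26. n0.fin = 27  [len(S₁.wid) + 25]
27. n0.lim = true  [S₁.live > 25]
28. n0.live = 23  [23]
29. n0.wid = "uzx"  ["u" ++ S₁.wid]

9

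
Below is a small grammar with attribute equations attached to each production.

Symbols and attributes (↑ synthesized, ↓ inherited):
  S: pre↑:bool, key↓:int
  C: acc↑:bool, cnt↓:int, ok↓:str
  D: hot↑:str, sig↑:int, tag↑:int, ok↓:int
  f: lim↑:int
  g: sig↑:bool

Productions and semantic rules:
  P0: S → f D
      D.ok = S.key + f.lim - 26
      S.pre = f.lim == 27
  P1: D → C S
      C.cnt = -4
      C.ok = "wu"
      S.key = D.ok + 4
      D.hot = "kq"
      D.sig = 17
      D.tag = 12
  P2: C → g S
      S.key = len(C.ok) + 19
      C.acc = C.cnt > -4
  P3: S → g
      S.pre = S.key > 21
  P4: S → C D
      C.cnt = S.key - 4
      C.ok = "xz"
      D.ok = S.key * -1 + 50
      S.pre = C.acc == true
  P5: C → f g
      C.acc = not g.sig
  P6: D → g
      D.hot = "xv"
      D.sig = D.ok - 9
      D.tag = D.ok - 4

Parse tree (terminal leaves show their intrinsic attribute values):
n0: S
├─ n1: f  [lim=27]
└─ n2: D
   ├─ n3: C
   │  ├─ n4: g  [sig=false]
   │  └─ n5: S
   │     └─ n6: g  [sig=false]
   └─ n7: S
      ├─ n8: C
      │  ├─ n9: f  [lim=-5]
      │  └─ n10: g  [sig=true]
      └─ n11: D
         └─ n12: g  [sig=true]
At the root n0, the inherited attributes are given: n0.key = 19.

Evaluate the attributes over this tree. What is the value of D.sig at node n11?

1. n0.key = 19  [given at root]
2. n1.lim = 27  [terminal]
3. n2.ok = 20  [S.key + f.lim - 26]
4. n3.cnt = -4  [-4]
5. n3.ok = "wu"  ["wu"]
6. n4.sig = false  [terminal]
7. n5.key = 21  [len(C.ok) + 19]
8. n6.sig = false  [terminal]
9. n5.pre = false  [S.key > 21]
10. n3.acc = false  [C.cnt > -4]
11. n7.key = 24  [D.ok + 4]
12. n8.cnt = 20  [S.key - 4]
13. n8.ok = "xz"  ["xz"]
14. n9.lim = -5  [terminal]
15. n10.sig = true  [terminal]
16. n8.acc = false  [not g.sig]
17. n11.ok = 26  [S.key * -1 + 50]
18. n12.sig = true  [terminal]
19. n11.hot = "xv"  ["xv"]
20. n11.sig = 17  [D.ok - 9]
21. n11.tag = 22  [D.ok - 4]
22. n7.pre = false  [C.acc == true]
23. n2.hot = "kq"  ["kq"]
24. n2.sig = 17  [17]
25. n2.tag = 12  [12]
26. n0.pre = true  [f.lim == 27]

17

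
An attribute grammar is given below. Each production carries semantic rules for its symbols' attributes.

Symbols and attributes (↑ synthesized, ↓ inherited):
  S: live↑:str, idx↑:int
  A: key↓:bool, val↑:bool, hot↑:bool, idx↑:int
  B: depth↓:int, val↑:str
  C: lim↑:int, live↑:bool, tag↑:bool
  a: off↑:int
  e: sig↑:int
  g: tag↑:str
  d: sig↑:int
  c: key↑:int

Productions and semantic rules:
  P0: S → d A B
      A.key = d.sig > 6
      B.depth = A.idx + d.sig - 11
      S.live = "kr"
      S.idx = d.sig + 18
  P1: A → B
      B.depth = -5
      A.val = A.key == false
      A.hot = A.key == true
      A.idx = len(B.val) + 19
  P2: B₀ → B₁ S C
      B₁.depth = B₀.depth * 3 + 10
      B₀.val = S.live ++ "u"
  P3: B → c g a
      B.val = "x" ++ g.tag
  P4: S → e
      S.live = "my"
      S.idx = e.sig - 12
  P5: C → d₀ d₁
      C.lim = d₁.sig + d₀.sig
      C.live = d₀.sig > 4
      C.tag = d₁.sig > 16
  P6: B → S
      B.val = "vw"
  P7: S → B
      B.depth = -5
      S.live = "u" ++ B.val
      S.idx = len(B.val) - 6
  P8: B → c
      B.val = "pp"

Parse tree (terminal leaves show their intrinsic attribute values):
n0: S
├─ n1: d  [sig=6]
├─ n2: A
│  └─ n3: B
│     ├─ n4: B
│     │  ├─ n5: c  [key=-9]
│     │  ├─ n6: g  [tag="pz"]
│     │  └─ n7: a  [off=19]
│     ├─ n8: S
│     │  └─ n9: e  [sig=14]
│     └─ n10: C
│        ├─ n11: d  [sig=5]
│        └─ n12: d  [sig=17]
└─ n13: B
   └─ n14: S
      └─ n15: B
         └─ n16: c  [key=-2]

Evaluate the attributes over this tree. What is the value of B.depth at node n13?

17

1. n1.sig = 6  [terminal]
2. n2.key = false  [d.sig > 6]
3. n3.depth = -5  [-5]
4. n4.depth = -5  [B₀.depth * 3 + 10]
5. n5.key = -9  [terminal]
6. n6.tag = "pz"  [terminal]
7. n7.off = 19  [terminal]
8. n4.val = "xpz"  ["x" ++ g.tag]
9. n9.sig = 14  [terminal]
10. n8.live = "my"  ["my"]
11. n8.idx = 2  [e.sig - 12]
12. n11.sig = 5  [terminal]
13. n12.sig = 17  [terminal]
14. n10.lim = 22  [d₁.sig + d₀.sig]
15. n10.live = true  [d₀.sig > 4]
16. n10.tag = true  [d₁.sig > 16]
17. n3.val = "myu"  [S.live ++ "u"]
18. n2.val = true  [A.key == false]
19. n2.hot = false  [A.key == true]
20. n2.idx = 22  [len(B.val) + 19]
21. n13.depth = 17  [A.idx + d.sig - 11]
22. n15.depth = -5  [-5]
23. n16.key = -2  [terminal]
24. n15.val = "pp"  ["pp"]
25. n14.live = "upp"  ["u" ++ B.val]
26. n14.idx = -4  [len(B.val) - 6]
27. n13.val = "vw"  ["vw"]
28. n0.live = "kr"  ["kr"]
29. n0.idx = 24  [d.sig + 18]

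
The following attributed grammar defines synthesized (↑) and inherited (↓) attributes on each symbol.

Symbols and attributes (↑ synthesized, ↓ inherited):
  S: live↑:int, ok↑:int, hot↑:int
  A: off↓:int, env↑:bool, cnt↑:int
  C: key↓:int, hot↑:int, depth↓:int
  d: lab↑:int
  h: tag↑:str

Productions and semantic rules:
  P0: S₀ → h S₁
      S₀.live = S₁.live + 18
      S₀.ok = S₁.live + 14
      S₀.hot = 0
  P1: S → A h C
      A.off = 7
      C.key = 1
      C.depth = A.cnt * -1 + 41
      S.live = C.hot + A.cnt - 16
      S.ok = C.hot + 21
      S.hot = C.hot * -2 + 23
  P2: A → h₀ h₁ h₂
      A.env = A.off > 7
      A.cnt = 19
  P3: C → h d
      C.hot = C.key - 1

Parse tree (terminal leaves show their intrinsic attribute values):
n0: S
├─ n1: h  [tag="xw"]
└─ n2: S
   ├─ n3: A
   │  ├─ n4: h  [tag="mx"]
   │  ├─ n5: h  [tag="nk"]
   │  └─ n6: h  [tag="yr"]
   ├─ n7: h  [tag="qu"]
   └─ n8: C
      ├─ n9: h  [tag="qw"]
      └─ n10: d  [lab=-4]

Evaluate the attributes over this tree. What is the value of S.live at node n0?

1. n1.tag = "xw"  [terminal]
2. n3.off = 7  [7]
3. n4.tag = "mx"  [terminal]
4. n5.tag = "nk"  [terminal]
5. n6.tag = "yr"  [terminal]
6. n3.env = false  [A.off > 7]
7. n3.cnt = 19  [19]
8. n7.tag = "qu"  [terminal]
9. n8.key = 1  [1]
10. n8.depth = 22  [A.cnt * -1 + 41]
11. n9.tag = "qw"  [terminal]
12. n10.lab = -4  [terminal]
13. n8.hot = 0  [C.key - 1]
14. n2.live = 3  [C.hot + A.cnt - 16]
15. n2.ok = 21  [C.hot + 21]
16. n2.hot = 23  [C.hot * -2 + 23]
17. n0.live = 21  [S₁.live + 18]
18. n0.ok = 17  [S₁.live + 14]
19. n0.hot = 0  [0]

21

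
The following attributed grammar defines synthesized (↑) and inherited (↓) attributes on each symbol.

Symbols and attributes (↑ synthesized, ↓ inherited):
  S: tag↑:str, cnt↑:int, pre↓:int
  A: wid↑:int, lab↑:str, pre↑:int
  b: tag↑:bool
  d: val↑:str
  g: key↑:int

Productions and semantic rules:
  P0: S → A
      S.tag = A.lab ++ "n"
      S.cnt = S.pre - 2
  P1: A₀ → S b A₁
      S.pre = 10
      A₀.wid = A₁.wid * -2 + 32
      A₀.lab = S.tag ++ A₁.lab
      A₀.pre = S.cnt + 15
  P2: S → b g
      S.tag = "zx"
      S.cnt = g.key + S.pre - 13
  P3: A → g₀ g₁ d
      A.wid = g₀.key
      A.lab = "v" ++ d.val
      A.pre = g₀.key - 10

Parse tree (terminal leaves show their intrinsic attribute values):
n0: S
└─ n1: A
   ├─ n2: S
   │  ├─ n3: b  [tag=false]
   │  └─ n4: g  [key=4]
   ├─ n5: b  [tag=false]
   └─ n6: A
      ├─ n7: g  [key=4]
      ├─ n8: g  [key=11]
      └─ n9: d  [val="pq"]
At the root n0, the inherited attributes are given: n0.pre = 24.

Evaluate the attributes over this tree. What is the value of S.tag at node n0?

1. n0.pre = 24  [given at root]
2. n2.pre = 10  [10]
3. n3.tag = false  [terminal]
4. n4.key = 4  [terminal]
5. n2.tag = "zx"  ["zx"]
6. n2.cnt = 1  [g.key + S.pre - 13]
7. n5.tag = false  [terminal]
8. n7.key = 4  [terminal]
9. n8.key = 11  [terminal]
10. n9.val = "pq"  [terminal]
11. n6.wid = 4  [g₀.key]
12. n6.lab = "vpq"  ["v" ++ d.val]
13. n6.pre = -6  [g₀.key - 10]
14. n1.wid = 24  [A₁.wid * -2 + 32]
15. n1.lab = "zxvpq"  [S.tag ++ A₁.lab]
16. n1.pre = 16  [S.cnt + 15]
17. n0.tag = "zxvpqn"  [A.lab ++ "n"]
18. n0.cnt = 22  [S.pre - 2]

"zxvpqn"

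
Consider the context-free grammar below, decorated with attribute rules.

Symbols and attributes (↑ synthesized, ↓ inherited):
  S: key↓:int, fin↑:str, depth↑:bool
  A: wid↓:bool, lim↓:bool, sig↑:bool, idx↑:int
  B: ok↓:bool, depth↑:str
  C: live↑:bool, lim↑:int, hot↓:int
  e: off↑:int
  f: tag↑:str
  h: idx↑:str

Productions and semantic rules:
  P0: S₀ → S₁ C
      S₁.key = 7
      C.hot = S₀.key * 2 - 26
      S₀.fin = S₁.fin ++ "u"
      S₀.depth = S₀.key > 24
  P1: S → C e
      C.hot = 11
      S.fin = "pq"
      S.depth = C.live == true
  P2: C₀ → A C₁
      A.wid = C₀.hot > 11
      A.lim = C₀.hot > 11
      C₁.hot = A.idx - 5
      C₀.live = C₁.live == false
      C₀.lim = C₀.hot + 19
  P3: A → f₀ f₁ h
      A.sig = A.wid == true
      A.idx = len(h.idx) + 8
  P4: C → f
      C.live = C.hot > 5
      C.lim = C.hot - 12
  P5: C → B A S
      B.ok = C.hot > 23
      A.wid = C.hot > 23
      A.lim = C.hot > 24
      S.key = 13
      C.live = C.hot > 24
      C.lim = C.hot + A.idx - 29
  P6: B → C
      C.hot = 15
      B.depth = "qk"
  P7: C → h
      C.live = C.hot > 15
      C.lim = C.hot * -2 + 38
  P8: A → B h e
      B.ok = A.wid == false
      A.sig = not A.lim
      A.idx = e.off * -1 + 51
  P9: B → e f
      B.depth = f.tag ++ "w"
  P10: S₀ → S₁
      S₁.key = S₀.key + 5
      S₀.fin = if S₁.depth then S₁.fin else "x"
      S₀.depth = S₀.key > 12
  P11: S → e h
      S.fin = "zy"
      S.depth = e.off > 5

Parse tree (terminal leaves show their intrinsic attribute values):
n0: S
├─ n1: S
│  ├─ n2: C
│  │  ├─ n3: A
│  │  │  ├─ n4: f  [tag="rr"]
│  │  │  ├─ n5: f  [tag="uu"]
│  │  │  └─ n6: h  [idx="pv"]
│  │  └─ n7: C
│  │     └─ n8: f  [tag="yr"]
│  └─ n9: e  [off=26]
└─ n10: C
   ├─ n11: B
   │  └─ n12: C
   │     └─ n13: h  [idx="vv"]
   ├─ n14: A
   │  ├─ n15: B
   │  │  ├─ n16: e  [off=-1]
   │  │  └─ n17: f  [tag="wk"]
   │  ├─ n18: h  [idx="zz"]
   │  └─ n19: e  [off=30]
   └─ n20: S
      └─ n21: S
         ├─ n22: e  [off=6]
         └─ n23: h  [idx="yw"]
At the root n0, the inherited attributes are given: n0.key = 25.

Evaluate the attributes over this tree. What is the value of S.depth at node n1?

true

1. n0.key = 25  [given at root]
2. n1.key = 7  [7]
3. n2.hot = 11  [11]
4. n3.wid = false  [C₀.hot > 11]
5. n3.lim = false  [C₀.hot > 11]
6. n4.tag = "rr"  [terminal]
7. n5.tag = "uu"  [terminal]
8. n6.idx = "pv"  [terminal]
9. n3.sig = false  [A.wid == true]
10. n3.idx = 10  [len(h.idx) + 8]
11. n7.hot = 5  [A.idx - 5]
12. n8.tag = "yr"  [terminal]
13. n7.live = false  [C.hot > 5]
14. n7.lim = -7  [C.hot - 12]
15. n2.live = true  [C₁.live == false]
16. n2.lim = 30  [C₀.hot + 19]
17. n9.off = 26  [terminal]
18. n1.fin = "pq"  ["pq"]
19. n1.depth = true  [C.live == true]
20. n10.hot = 24  [S₀.key * 2 - 26]
21. n11.ok = true  [C.hot > 23]
22. n12.hot = 15  [15]
23. n13.idx = "vv"  [terminal]
24. n12.live = false  [C.hot > 15]
25. n12.lim = 8  [C.hot * -2 + 38]
26. n11.depth = "qk"  ["qk"]
27. n14.wid = true  [C.hot > 23]
28. n14.lim = false  [C.hot > 24]
29. n15.ok = false  [A.wid == false]
30. n16.off = -1  [terminal]
31. n17.tag = "wk"  [terminal]
32. n15.depth = "wkw"  [f.tag ++ "w"]
33. n18.idx = "zz"  [terminal]
34. n19.off = 30  [terminal]
35. n14.sig = true  [not A.lim]
36. n14.idx = 21  [e.off * -1 + 51]
37. n20.key = 13  [13]
38. n21.key = 18  [S₀.key + 5]
39. n22.off = 6  [terminal]
40. n23.idx = "yw"  [terminal]
41. n21.fin = "zy"  ["zy"]
42. n21.depth = true  [e.off > 5]
43. n20.fin = "zy"  [if S₁.depth then S₁.fin else "x"]
44. n20.depth = true  [S₀.key > 12]
45. n10.live = false  [C.hot > 24]
46. n10.lim = 16  [C.hot + A.idx - 29]
47. n0.fin = "pqu"  [S₁.fin ++ "u"]
48. n0.depth = true  [S₀.key > 24]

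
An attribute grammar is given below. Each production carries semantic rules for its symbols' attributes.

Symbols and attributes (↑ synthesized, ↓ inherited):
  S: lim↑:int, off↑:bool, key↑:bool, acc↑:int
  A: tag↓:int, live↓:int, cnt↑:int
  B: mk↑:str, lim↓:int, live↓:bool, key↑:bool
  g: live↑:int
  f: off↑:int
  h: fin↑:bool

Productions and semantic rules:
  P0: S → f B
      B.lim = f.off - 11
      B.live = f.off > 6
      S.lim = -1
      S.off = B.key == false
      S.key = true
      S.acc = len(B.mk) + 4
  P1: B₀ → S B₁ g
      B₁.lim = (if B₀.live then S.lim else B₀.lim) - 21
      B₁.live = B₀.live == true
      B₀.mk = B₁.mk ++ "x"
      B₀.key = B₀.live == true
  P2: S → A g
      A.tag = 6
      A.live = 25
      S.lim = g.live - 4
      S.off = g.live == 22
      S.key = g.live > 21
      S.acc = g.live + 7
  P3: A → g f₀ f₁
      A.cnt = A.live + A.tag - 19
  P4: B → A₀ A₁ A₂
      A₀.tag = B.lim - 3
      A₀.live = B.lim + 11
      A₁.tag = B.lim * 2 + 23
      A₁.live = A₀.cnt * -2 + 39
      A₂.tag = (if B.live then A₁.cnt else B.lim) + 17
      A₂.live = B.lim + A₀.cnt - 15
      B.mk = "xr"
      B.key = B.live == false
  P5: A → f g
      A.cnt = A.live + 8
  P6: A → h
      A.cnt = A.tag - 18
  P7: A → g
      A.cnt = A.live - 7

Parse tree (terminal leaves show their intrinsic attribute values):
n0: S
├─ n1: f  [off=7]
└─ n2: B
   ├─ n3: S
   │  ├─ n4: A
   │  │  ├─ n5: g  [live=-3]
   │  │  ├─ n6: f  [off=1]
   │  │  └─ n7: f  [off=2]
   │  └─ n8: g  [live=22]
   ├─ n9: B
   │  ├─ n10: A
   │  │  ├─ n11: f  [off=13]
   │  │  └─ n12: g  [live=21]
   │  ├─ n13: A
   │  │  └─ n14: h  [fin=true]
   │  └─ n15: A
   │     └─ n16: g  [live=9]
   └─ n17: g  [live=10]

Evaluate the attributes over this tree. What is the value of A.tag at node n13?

1. n1.off = 7  [terminal]
2. n2.lim = -4  [f.off - 11]
3. n2.live = true  [f.off > 6]
4. n4.tag = 6  [6]
5. n4.live = 25  [25]
6. n5.live = -3  [terminal]
7. n6.off = 1  [terminal]
8. n7.off = 2  [terminal]
9. n4.cnt = 12  [A.live + A.tag - 19]
10. n8.live = 22  [terminal]
11. n3.lim = 18  [g.live - 4]
12. n3.off = true  [g.live == 22]
13. n3.key = true  [g.live > 21]
14. n3.acc = 29  [g.live + 7]
15. n9.lim = -3  [(if B₀.live then S.lim else B₀.lim) - 21]
16. n9.live = true  [B₀.live == true]
17. n10.tag = -6  [B.lim - 3]
18. n10.live = 8  [B.lim + 11]
19. n11.off = 13  [terminal]
20. n12.live = 21  [terminal]
21. n10.cnt = 16  [A.live + 8]
22. n13.tag = 17  [B.lim * 2 + 23]
23. n13.live = 7  [A₀.cnt * -2 + 39]
24. n14.fin = true  [terminal]
25. n13.cnt = -1  [A.tag - 18]
26. n15.tag = 16  [(if B.live then A₁.cnt else B.lim) + 17]
27. n15.live = -2  [B.lim + A₀.cnt - 15]
28. n16.live = 9  [terminal]
29. n15.cnt = -9  [A.live - 7]
30. n9.mk = "xr"  ["xr"]
31. n9.key = false  [B.live == false]
32. n17.live = 10  [terminal]
33. n2.mk = "xrx"  [B₁.mk ++ "x"]
34. n2.key = true  [B₀.live == true]
35. n0.lim = -1  [-1]
36. n0.off = false  [B.key == false]
37. n0.key = true  [true]
38. n0.acc = 7  [len(B.mk) + 4]

17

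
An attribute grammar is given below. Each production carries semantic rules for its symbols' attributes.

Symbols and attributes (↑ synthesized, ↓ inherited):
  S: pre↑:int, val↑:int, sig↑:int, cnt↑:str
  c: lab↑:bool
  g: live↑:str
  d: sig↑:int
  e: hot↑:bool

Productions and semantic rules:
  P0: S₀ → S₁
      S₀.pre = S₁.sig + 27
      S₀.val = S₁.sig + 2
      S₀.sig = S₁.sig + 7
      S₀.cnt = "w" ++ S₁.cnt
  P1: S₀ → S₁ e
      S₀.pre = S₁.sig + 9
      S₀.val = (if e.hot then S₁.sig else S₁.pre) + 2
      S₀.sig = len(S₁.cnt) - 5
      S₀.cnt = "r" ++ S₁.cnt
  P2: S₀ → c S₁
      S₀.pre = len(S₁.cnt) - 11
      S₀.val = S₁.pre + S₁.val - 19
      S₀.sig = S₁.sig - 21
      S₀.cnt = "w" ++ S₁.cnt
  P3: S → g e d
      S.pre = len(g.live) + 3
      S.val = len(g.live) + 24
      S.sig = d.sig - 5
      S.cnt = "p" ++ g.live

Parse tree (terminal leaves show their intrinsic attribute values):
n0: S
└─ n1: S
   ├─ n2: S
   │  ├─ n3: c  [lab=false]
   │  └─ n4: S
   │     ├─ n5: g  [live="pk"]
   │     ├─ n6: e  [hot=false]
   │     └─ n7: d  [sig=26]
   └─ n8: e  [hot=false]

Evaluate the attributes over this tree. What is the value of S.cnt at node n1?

1. n3.lab = false  [terminal]
2. n5.live = "pk"  [terminal]
3. n6.hot = false  [terminal]
4. n7.sig = 26  [terminal]
5. n4.pre = 5  [len(g.live) + 3]
6. n4.val = 26  [len(g.live) + 24]
7. n4.sig = 21  [d.sig - 5]
8. n4.cnt = "ppk"  ["p" ++ g.live]
9. n2.pre = -8  [len(S₁.cnt) - 11]
10. n2.val = 12  [S₁.pre + S₁.val - 19]
11. n2.sig = 0  [S₁.sig - 21]
12. n2.cnt = "wppk"  ["w" ++ S₁.cnt]
13. n8.hot = false  [terminal]
14. n1.pre = 9  [S₁.sig + 9]
15. n1.val = -6  [(if e.hot then S₁.sig else S₁.pre) + 2]
16. n1.sig = -1  [len(S₁.cnt) - 5]
17. n1.cnt = "rwppk"  ["r" ++ S₁.cnt]
18. n0.pre = 26  [S₁.sig + 27]
19. n0.val = 1  [S₁.sig + 2]
20. n0.sig = 6  [S₁.sig + 7]
21. n0.cnt = "wrwppk"  ["w" ++ S₁.cnt]

"rwppk"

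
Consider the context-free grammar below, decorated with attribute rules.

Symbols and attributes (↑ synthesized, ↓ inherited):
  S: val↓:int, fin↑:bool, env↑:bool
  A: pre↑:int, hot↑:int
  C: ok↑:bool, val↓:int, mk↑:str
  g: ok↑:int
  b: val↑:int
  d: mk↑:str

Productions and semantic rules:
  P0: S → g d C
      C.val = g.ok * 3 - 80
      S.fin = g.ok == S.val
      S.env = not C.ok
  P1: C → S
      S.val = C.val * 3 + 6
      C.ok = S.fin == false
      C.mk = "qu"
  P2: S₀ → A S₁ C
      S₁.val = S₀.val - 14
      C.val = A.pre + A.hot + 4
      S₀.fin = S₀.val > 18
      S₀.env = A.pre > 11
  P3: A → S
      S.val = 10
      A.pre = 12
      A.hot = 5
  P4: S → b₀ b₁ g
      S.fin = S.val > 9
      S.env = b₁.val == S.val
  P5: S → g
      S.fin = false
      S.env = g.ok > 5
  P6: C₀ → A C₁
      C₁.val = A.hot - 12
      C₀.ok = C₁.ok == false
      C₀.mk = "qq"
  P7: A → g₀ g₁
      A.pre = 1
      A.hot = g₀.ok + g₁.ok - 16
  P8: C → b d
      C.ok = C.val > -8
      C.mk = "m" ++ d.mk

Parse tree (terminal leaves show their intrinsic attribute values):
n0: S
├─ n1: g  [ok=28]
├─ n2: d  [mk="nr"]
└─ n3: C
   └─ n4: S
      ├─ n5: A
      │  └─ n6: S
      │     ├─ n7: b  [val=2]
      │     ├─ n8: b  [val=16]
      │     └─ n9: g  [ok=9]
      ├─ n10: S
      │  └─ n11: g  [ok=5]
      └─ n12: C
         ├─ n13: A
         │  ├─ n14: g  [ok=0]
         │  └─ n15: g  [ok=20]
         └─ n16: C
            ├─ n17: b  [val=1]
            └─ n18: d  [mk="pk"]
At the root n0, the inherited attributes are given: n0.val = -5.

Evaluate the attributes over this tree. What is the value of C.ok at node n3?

1. n0.val = -5  [given at root]
2. n1.ok = 28  [terminal]
3. n2.mk = "nr"  [terminal]
4. n3.val = 4  [g.ok * 3 - 80]
5. n4.val = 18  [C.val * 3 + 6]
6. n6.val = 10  [10]
7. n7.val = 2  [terminal]
8. n8.val = 16  [terminal]
9. n9.ok = 9  [terminal]
10. n6.fin = true  [S.val > 9]
11. n6.env = false  [b₁.val == S.val]
12. n5.pre = 12  [12]
13. n5.hot = 5  [5]
14. n10.val = 4  [S₀.val - 14]
15. n11.ok = 5  [terminal]
16. n10.fin = false  [false]
17. n10.env = false  [g.ok > 5]
18. n12.val = 21  [A.pre + A.hot + 4]
19. n14.ok = 0  [terminal]
20. n15.ok = 20  [terminal]
21. n13.pre = 1  [1]
22. n13.hot = 4  [g₀.ok + g₁.ok - 16]
23. n16.val = -8  [A.hot - 12]
24. n17.val = 1  [terminal]
25. n18.mk = "pk"  [terminal]
26. n16.ok = false  [C.val > -8]
27. n16.mk = "mpk"  ["m" ++ d.mk]
28. n12.ok = true  [C₁.ok == false]
29. n12.mk = "qq"  ["qq"]
30. n4.fin = false  [S₀.val > 18]
31. n4.env = true  [A.pre > 11]
32. n3.ok = true  [S.fin == false]
33. n3.mk = "qu"  ["qu"]
34. n0.fin = false  [g.ok == S.val]
35. n0.env = false  [not C.ok]

true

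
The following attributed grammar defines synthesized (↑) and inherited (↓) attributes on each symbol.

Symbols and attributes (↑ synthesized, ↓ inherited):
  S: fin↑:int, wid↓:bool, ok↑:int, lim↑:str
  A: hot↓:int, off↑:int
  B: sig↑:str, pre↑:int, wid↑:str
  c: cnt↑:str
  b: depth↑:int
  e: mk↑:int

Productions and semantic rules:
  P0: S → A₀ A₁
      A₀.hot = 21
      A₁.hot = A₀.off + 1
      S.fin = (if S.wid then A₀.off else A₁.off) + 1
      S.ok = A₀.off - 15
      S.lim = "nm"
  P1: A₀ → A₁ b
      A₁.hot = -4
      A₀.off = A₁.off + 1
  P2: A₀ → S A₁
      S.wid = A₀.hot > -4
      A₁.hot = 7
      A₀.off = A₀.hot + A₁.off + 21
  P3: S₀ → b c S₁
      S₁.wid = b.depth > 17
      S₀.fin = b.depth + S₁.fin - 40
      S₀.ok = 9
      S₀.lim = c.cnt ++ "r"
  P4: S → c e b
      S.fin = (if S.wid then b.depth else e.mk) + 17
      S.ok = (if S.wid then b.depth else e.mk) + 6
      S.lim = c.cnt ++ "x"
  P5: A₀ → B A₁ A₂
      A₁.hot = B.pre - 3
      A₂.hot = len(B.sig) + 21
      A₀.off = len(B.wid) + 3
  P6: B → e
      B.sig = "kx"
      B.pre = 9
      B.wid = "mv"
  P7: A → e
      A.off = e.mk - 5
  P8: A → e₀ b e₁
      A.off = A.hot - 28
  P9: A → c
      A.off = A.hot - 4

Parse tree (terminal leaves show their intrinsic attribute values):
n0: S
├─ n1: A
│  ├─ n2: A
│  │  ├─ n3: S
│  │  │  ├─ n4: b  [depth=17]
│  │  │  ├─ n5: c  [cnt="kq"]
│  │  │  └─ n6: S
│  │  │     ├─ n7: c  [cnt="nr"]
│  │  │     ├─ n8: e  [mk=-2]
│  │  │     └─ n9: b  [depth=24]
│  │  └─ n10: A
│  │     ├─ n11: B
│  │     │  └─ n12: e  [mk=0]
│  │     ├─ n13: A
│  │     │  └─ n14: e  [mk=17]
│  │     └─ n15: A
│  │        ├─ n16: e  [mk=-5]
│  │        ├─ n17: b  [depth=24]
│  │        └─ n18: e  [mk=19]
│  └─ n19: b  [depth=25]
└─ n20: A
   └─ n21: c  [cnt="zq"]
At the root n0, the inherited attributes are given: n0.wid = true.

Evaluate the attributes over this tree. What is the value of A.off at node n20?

20

1. n0.wid = true  [given at root]
2. n1.hot = 21  [21]
3. n2.hot = -4  [-4]
4. n3.wid = false  [A₀.hot > -4]
5. n4.depth = 17  [terminal]
6. n5.cnt = "kq"  [terminal]
7. n6.wid = false  [b.depth > 17]
8. n7.cnt = "nr"  [terminal]
9. n8.mk = -2  [terminal]
10. n9.depth = 24  [terminal]
11. n6.fin = 15  [(if S.wid then b.depth else e.mk) + 17]
12. n6.ok = 4  [(if S.wid then b.depth else e.mk) + 6]
13. n6.lim = "nrx"  [c.cnt ++ "x"]
14. n3.fin = -8  [b.depth + S₁.fin - 40]
15. n3.ok = 9  [9]
16. n3.lim = "kqr"  [c.cnt ++ "r"]
17. n10.hot = 7  [7]
18. n12.mk = 0  [terminal]
19. n11.sig = "kx"  ["kx"]
20. n11.pre = 9  [9]
21. n11.wid = "mv"  ["mv"]
22. n13.hot = 6  [B.pre - 3]
23. n14.mk = 17  [terminal]
24. n13.off = 12  [e.mk - 5]
25. n15.hot = 23  [len(B.sig) + 21]
26. n16.mk = -5  [terminal]
27. n17.depth = 24  [terminal]
28. n18.mk = 19  [terminal]
29. n15.off = -5  [A.hot - 28]
30. n10.off = 5  [len(B.wid) + 3]
31. n2.off = 22  [A₀.hot + A₁.off + 21]
32. n19.depth = 25  [terminal]
33. n1.off = 23  [A₁.off + 1]
34. n20.hot = 24  [A₀.off + 1]
35. n21.cnt = "zq"  [terminal]
36. n20.off = 20  [A.hot - 4]
37. n0.fin = 24  [(if S.wid then A₀.off else A₁.off) + 1]
38. n0.ok = 8  [A₀.off - 15]
39. n0.lim = "nm"  ["nm"]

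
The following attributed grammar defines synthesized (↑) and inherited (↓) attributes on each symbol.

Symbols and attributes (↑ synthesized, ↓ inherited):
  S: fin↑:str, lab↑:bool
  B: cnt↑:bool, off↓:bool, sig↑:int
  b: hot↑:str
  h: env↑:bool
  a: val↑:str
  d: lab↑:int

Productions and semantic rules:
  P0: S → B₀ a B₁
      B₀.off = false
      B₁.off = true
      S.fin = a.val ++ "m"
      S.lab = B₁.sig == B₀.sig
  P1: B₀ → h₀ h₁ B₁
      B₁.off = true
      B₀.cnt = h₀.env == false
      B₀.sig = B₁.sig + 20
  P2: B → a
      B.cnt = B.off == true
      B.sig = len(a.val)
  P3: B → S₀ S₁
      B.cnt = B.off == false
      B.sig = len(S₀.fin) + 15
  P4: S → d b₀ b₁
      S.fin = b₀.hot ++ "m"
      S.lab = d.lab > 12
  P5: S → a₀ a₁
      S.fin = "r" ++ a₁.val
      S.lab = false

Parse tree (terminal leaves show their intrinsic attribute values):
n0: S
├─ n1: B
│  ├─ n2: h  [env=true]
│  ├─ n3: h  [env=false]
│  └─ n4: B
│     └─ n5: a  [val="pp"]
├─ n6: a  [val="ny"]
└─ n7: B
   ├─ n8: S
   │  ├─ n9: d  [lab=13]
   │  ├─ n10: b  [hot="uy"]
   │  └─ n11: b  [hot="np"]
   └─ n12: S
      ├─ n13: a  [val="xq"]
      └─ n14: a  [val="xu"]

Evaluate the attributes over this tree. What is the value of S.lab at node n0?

false

1. n1.off = false  [false]
2. n2.env = true  [terminal]
3. n3.env = false  [terminal]
4. n4.off = true  [true]
5. n5.val = "pp"  [terminal]
6. n4.cnt = true  [B.off == true]
7. n4.sig = 2  [len(a.val)]
8. n1.cnt = false  [h₀.env == false]
9. n1.sig = 22  [B₁.sig + 20]
10. n6.val = "ny"  [terminal]
11. n7.off = true  [true]
12. n9.lab = 13  [terminal]
13. n10.hot = "uy"  [terminal]
14. n11.hot = "np"  [terminal]
15. n8.fin = "uym"  [b₀.hot ++ "m"]
16. n8.lab = true  [d.lab > 12]
17. n13.val = "xq"  [terminal]
18. n14.val = "xu"  [terminal]
19. n12.fin = "rxu"  ["r" ++ a₁.val]
20. n12.lab = false  [false]
21. n7.cnt = false  [B.off == false]
22. n7.sig = 18  [len(S₀.fin) + 15]
23. n0.fin = "nym"  [a.val ++ "m"]
24. n0.lab = false  [B₁.sig == B₀.sig]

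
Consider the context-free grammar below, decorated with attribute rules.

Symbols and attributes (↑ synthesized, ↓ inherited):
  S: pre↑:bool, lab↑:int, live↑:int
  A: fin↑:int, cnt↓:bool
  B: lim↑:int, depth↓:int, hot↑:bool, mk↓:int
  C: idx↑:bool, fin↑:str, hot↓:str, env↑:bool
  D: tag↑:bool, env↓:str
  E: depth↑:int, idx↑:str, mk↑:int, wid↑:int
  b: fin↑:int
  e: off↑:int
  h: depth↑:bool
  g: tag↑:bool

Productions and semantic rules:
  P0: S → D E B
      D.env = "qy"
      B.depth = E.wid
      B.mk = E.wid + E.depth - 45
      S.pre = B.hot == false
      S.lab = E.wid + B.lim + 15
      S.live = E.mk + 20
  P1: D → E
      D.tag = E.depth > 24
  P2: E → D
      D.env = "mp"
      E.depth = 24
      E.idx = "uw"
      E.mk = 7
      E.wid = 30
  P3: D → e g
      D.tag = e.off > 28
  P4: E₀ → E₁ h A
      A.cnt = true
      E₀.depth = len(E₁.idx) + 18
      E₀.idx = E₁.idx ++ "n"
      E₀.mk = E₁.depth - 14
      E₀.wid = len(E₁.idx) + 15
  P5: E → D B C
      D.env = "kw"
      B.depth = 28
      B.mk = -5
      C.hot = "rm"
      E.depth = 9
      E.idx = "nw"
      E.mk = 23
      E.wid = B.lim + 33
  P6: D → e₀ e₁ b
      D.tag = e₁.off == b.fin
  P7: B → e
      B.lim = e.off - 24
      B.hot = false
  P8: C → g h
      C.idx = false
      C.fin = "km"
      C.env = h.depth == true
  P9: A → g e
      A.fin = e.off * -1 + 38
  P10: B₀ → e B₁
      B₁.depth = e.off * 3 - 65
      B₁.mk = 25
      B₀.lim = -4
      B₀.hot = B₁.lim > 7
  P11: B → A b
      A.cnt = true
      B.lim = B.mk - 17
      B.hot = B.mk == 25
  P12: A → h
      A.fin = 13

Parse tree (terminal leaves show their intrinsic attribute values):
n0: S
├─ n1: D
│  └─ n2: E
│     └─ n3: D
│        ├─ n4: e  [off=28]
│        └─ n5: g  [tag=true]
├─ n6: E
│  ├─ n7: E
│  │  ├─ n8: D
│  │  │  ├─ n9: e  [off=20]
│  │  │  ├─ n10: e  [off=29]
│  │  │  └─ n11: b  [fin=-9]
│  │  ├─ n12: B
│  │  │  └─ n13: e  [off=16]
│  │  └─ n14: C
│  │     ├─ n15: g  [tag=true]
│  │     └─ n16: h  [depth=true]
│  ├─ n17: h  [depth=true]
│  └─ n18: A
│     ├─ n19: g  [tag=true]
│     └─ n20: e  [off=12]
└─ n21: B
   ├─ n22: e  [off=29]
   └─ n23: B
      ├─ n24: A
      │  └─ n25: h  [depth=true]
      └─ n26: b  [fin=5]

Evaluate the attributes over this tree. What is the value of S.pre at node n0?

false

1. n1.env = "qy"  ["qy"]
2. n3.env = "mp"  ["mp"]
3. n4.off = 28  [terminal]
4. n5.tag = true  [terminal]
5. n3.tag = false  [e.off > 28]
6. n2.depth = 24  [24]
7. n2.idx = "uw"  ["uw"]
8. n2.mk = 7  [7]
9. n2.wid = 30  [30]
10. n1.tag = false  [E.depth > 24]
11. n8.env = "kw"  ["kw"]
12. n9.off = 20  [terminal]
13. n10.off = 29  [terminal]
14. n11.fin = -9  [terminal]
15. n8.tag = false  [e₁.off == b.fin]
16. n12.depth = 28  [28]
17. n12.mk = -5  [-5]
18. n13.off = 16  [terminal]
19. n12.lim = -8  [e.off - 24]
20. n12.hot = false  [false]
21. n14.hot = "rm"  ["rm"]
22. n15.tag = true  [terminal]
23. n16.depth = true  [terminal]
24. n14.idx = false  [false]
25. n14.fin = "km"  ["km"]
26. n14.env = true  [h.depth == true]
27. n7.depth = 9  [9]
28. n7.idx = "nw"  ["nw"]
29. n7.mk = 23  [23]
30. n7.wid = 25  [B.lim + 33]
31. n17.depth = true  [terminal]
32. n18.cnt = true  [true]
33. n19.tag = true  [terminal]
34. n20.off = 12  [terminal]
35. n18.fin = 26  [e.off * -1 + 38]
36. n6.depth = 20  [len(E₁.idx) + 18]
37. n6.idx = "nwn"  [E₁.idx ++ "n"]
38. n6.mk = -5  [E₁.depth - 14]
39. n6.wid = 17  [len(E₁.idx) + 15]
40. n21.depth = 17  [E.wid]
41. n21.mk = -8  [E.wid + E.depth - 45]
42. n22.off = 29  [terminal]
43. n23.depth = 22  [e.off * 3 - 65]
44. n23.mk = 25  [25]
45. n24.cnt = true  [true]
46. n25.depth = true  [terminal]
47. n24.fin = 13  [13]
48. n26.fin = 5  [terminal]
49. n23.lim = 8  [B.mk - 17]
50. n23.hot = true  [B.mk == 25]
51. n21.lim = -4  [-4]
52. n21.hot = true  [B₁.lim > 7]
53. n0.pre = false  [B.hot == false]
54. n0.lab = 28  [E.wid + B.lim + 15]
55. n0.live = 15  [E.mk + 20]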